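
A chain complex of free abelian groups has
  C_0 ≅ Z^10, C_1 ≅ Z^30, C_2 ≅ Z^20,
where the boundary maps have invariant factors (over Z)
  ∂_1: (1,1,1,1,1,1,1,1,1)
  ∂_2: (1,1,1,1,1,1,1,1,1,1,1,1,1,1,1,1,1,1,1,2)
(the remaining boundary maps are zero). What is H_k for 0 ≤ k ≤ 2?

H_0: b_0 = 10 − 0 − 9 = 1; torsion from ∂_1 factors > 1: none. So H_0 = Z.
H_1: b_1 = 30 − 9 − 20 = 1; torsion from ∂_2 factors > 1: [2]. So H_1 = Z ⊕ Z/2Z.
H_2: b_2 = 20 − 20 − 0 = 0; torsion from ∂_3 factors > 1: none. So H_2 = 0.

H_0 = Z,  H_1 = Z ⊕ Z/2Z,  H_2 = 0.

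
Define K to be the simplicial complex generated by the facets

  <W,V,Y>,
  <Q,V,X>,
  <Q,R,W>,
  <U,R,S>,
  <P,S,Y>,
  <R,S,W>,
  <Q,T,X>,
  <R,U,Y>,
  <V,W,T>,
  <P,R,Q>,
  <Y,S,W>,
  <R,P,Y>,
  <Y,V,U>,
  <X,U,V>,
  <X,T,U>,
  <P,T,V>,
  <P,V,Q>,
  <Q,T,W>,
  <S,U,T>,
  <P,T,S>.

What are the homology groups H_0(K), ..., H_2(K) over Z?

H_0 ≅ Z,  H_1 ≅ Z ⊕ Z/2,  H_2 = 0.

Fix the vertex order P < Q < R < S < T < U < V < W < X < Y and write every simplex with vertices in increasing order. Then dim K = 2 and the simplices of K are:

  0-simplices (10): P, Q, R, S, T, U, V, W, X, Y
  1-simplices (30): PQ, PR, PS, PT, PV, PY, QR, QT, QV, QW, QX, RS, RU, RW, RY, ST, SU, SW, SY, TU, TV, TW, TX, UV, UX, UY, VW, VX, VY, WY
  2-simplices (20): PQR, PQV, PRY, PST, PSY, PTV, QRW, QTW, QTX, QVX, RSU, RSW, RUY, STU, SWY, TUX, TVW, UVX, UVY, VWY

so the chain groups are C_0 ≅ Z^10, C_1 ≅ Z^30, C_2 ≅ Z^20.

The boundary map ∂_1: C_1 → C_0 maps an edge to its endpoints' difference, ∂[p,q] = q − p. For instance
  ∂UX = X − U.
The resulting 10×30 matrix has rank 9, and its Smith normal form has invariant factors (1,1,1,1,1,1,1,1,1).

The boundary map ∂_2: C_2 → C_1 acts by ∂[p,q,r] = [q,r] − [p,r] + [p,q]. For instance
  ∂RSW = SW − RW + RS,
  ∂TUX = UX − TX + TU.
As a 30×20 matrix over Z this has rank 20, with invariant factors (1,1,1,1,1,1,1,1,1,1,1,1,1,1,1,1,1,1,1,2).

Reading off H_k = ker ∂_k / im ∂_{k+1}:

  H_0: rank C_0 − rank ∂_1 = 10 − 9 = 1, and the invariant factors of ∂_1 are all 1, so H_0 ≅ Z.
  H_1: rank ker ∂_1 − rank ∂_2 = (30 − 9) − 20 = 1, and ∂_2 has invariant factor 2 > 1, so H_1 ≅ Z ⊕ Z/2.
  H_2: rank ker ∂_2 − rank ∂_3 = (20 − 20) − 0 = 0, and there is no ∂_3, so H_2 ≅ 0.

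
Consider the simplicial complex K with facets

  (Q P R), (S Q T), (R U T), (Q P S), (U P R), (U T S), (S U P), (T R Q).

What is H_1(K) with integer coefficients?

H_1 = 0.

Order the vertices as P < Q < R < S < T < U. Listing each simplex with vertices in this order, K has dimension 2 with simplices:

  0-simplices (6): P, Q, R, S, T, U
  1-simplices (12): PQ, PR, PS, PU, QR, QS, QT, RT, RU, ST, SU, TU
  2-simplices (8): PQR, PQS, PRU, PSU, QRT, QST, RTU, STU

Hence C_0 ≅ Z^6, C_1 ≅ Z^12, C_2 ≅ Z^8.

∂_1: C_1 → C_0 maps an edge to its endpoints' difference, ∂[p,q] = q − p.
The resulting 6×12 matrix has rank 5, and its Smith normal form has invariant factors (1,1,1,1,1).

∂_2: C_2 → C_1 maps a triangle to the signed sum of its edges. For instance
  ∂PRU = RU − PU + PR,
  ∂STU = TU − SU + ST.
The 12×8 boundary matrix has rank 7 and Smith normal form diag(1,1,1,1,1,1,1).

Reading off H_k = ker ∂_k / im ∂_{k+1}:

  H_1: rank ker ∂_1 − rank ∂_2 = (12 − 5) − 7 = 0, and the invariant factors of ∂_2 are all 1, so H_1 ≅ 0.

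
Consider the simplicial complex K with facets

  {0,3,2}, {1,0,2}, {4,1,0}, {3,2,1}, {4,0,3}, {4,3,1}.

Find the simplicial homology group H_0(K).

Take the total order 0 < 1 < 2 < 3 < 4 on the vertex set. Then K (dimension 2) consists of the simplices:

  0-simplices (5): [0], [1], [2], [3], [4]
  1-simplices (9): [0,1], [0,2], [0,3], [0,4], [1,2], [1,3], [1,4], [2,3], [3,4]
  2-simplices (6): [0,1,2], [0,1,4], [0,2,3], [0,3,4], [1,2,3], [1,3,4]

giving chain groups C_0 ≅ Z^5, C_1 ≅ Z^9, C_2 ≅ Z^6.

The boundary map ∂_1: C_1 → C_0 is given by ∂[p,q] = [q] − [p].
This gives a 5×9 integer matrix of rank 4; reducing to Smith normal form yields diagonal entries (1,1,1,1).

∂_2: C_2 → C_1 maps a triangle to the signed sum of its edges. For instance
  ∂[1,2,3] = [2,3] − [1,3] + [1,2],
  ∂[0,2,3] = [2,3] − [0,3] + [0,2].
The 9×6 boundary matrix has rank 5 and Smith normal form diag(1,1,1,1,1).

Now H_k = ker ∂_k / im ∂_{k+1}, so:

  H_0: rank C_0 − rank ∂_1 = 5 − 4 = 1, and the invariant factors of ∂_1 are all 1, so H_0 ≅ Z.

(K is a triangulation of the 2-sphere S^2.)

H_0 = Z.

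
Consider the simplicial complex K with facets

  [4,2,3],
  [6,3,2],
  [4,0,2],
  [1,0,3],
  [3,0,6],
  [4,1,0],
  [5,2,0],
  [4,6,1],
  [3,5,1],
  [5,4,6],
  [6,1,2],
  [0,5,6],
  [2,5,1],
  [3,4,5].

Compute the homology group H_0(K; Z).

Order the vertices as 0 < 1 < 2 < 3 < 4 < 5 < 6. Listing each simplex with vertices in this order, K has dimension 2 with simplices:

  0-simplices (7): [0], [1], [2], [3], [4], [5], [6]
  1-simplices (21): [0,1], [0,2], [0,3], [0,4], [0,5], [0,6], [1,2], [1,3], [1,4], [1,5], [1,6], [2,3], [2,4], [2,5], [2,6], [3,4], [3,5], [3,6], [4,5], [4,6], [5,6]
  2-simplices (14): [0,1,3], [0,1,4], [0,2,4], [0,2,5], [0,3,6], [0,5,6], [1,2,5], [1,2,6], [1,3,5], [1,4,6], [2,3,4], [2,3,6], [3,4,5], [4,5,6]

so the chain groups are C_0 ≅ Z^7, C_1 ≅ Z^21, C_2 ≅ Z^14.

∂_1: C_1 → C_0 sends each edge [p,q] (with p < q) to q − p. For instance
  ∂[4,6] = [6] − [4].
As a 7×21 matrix over Z this has rank 6, with invariant factors (1,1,1,1,1,1).

Boundary ∂_2: C_2 → C_1 sends each 2-simplex [p,q,r] to [q,r] − [p,r] + [p,q]. For instance
  ∂[1,2,6] = [2,6] − [1,6] + [1,2],
  ∂[2,3,6] = [3,6] − [2,6] + [2,3].
The resulting 21×14 matrix has rank 13, and its Smith normal form has invariant factors (1,1,1,1,1,1,1,1,1,1,1,1,1).

From H_k ≅ ker(∂_k) / im(∂_{k+1}) we obtain:

  H_0: rank C_0 − rank ∂_1 = 7 − 6 = 1, and the invariant factors of ∂_1 are all 1, so H_0 = Z.

H_0 = Z.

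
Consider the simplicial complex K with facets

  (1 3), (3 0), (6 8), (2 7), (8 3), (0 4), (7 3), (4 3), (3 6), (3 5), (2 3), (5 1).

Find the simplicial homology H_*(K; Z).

Order the vertices as 0 < 1 < 2 < 3 < 4 < 5 < 6 < 7 < 8. Listing each simplex with vertices in this order, K has dimension 1 with simplices:

  0-simplices (9): [0], [1], [2], [3], [4], [5], [6], [7], [8]
  1-simplices (12): [0,3], [0,4], [1,3], [1,5], [2,3], [2,7], [3,4], [3,5], [3,6], [3,7], [3,8], [6,8]

so the chain groups are C_0 ≅ Z^9, C_1 ≅ Z^12.

The boundary map ∂_1: C_1 → C_0 maps an edge to its endpoints' difference, ∂[p,q] = q − p.
The resulting 9×12 matrix has rank 8, and its Smith normal form has invariant factors (1,1,1,1,1,1,1,1).

Computing H_k = (kernel of ∂_k) / (image of ∂_{k+1}):

  H_0: rank C_0 − rank ∂_1 = 9 − 8 = 1, and the invariant factors of ∂_1 are all 1, so H_0 = Z.
  H_1: rank ker ∂_1 − rank ∂_2 = (12 − 8) − 0 = 4, and there is no ∂_2, so H_1 = Z^4.

As a check, the Euler characteristic is 9 − 12 = -3, which agrees with 1 − 4 = -3.

H_0 = Z,  H_1 = Z^4.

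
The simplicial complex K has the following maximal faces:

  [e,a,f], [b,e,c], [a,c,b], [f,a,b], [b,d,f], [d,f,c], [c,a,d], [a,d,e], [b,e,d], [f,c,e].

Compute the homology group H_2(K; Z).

H_2 ≅ 0.

Order the vertices as a < b < c < d < e < f. Listing each simplex with vertices in this order, K has dimension 2 with simplices:

  0-simplices (6): a, b, c, d, e, f
  1-simplices (15): ab, ac, ad, ae, af, bc, bd, be, bf, cd, ce, cf, de, df, ef
  2-simplices (10): abc, abf, acd, ade, aef, bce, bde, bdf, cdf, cef

Hence C_0 ≅ Z^6, C_1 ≅ Z^15, C_2 ≅ Z^10.

Boundary ∂_1: C_1 → C_0 sends each edge [p,q] (with p < q) to q − p. For instance
  ∂bc = c − b.
The resulting 6×15 matrix has rank 5, and its Smith normal form has invariant factors (1,1,1,1,1).

Boundary ∂_2: C_2 → C_1 acts by ∂[p,q,r] = [q,r] − [p,r] + [p,q]. For instance
  ∂acd = cd − ad + ac,
  ∂ade = de − ae + ad.
The 15×10 boundary matrix has rank 10 and Smith normal form diag(1,1,1,1,1,1,1,1,1,2).

From H_k ≅ ker(∂_k) / im(∂_{k+1}) we obtain:

  H_2: rank ker ∂_2 − rank ∂_3 = (10 − 10) − 0 = 0, and there is no ∂_3, so H_2 = 0.

(K is a triangulation of the real projective plane RP^2.)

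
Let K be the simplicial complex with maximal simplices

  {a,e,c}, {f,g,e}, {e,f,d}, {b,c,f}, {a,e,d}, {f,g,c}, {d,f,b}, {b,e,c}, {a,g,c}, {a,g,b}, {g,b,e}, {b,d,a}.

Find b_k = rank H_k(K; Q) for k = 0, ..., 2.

Order the vertices as a < b < c < d < e < f < g. Listing each simplex with vertices in this order, K has dimension 2 with simplices:

  0-simplices (7): a, b, c, d, e, f, g
  1-simplices (18): ab, ac, ad, ae, ag, bc, bd, be, bf, bg, ce, cf, cg, de, df, ef, eg, fg
  2-simplices (12): abd, abg, ace, acg, ade, bce, bcf, bdf, beg, cfg, def, efg

so the chain groups are C_0 ≅ Z^7, C_1 ≅ Z^18, C_2 ≅ Z^12.

The boundary map ∂_1: C_1 → C_0 sends each edge [p,q] (with p < q) to q − p. For instance
  ∂bd = d − b.
The 7×18 boundary matrix has rank 6 and Smith normal form diag(1,1,1,1,1,1).

The boundary map ∂_2: C_2 → C_1 acts by ∂[p,q,r] = [q,r] − [p,r] + [p,q]. For instance
  ∂acg = cg − ag + ac,
  ∂bdf = df − bf + bd.
As a 18×12 matrix over Z this has rank 12, with invariant factors (1,1,1,1,1,1,1,1,1,1,1,2).

Reading off H_k = ker ∂_k / im ∂_{k+1}:

  H_0: rank C_0 − rank ∂_1 = 7 − 6 = 1, and the invariant factors of ∂_1 are all 1, so H_0 ≅ Z.
  H_1: rank ker ∂_1 − rank ∂_2 = (18 − 6) − 12 = 0, and ∂_2 has invariant factor 2 > 1, so H_1 ≅ Z_2.
  H_2: rank ker ∂_2 − rank ∂_3 = (12 − 12) − 0 = 0, and there is no ∂_3, so H_2 ≅ 0.

Hence the Betti numbers are b_0 = 1, b_1 = 0, b_2 = 0.

b_0 = 1, b_1 = 0, b_2 = 0.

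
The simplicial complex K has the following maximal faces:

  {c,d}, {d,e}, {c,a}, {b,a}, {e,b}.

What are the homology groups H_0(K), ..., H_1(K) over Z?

Order the vertices as a < b < c < d < e. Listing each simplex with vertices in this order, K has dimension 1 with simplices:

  0-simplices (5): a, b, c, d, e
  1-simplices (5): ab, ac, be, cd, de

Hence C_0 ≅ Z^5, C_1 ≅ Z^5.

∂_1: C_1 → C_0 is given by ∂[p,q] = [q] − [p]. For instance
  ∂ab = b − a.
This gives a 5×5 integer matrix of rank 4; reducing to Smith normal form yields diagonal entries (1,1,1,1).

Now H_k = ker ∂_k / im ∂_{k+1}, so:

  H_0: rank C_0 − rank ∂_1 = 5 − 4 = 1, and the invariant factors of ∂_1 are all 1, so H_0 ≅ Z.
  H_1: rank ker ∂_1 − rank ∂_2 = (5 − 4) − 0 = 1, and there is no ∂_2, so H_1 ≅ Z.

As a check, the Euler characteristic is 5 − 5 = 0, which agrees with 1 − 1 = 0.

H_0 ≅ Z,  H_1 ≅ Z.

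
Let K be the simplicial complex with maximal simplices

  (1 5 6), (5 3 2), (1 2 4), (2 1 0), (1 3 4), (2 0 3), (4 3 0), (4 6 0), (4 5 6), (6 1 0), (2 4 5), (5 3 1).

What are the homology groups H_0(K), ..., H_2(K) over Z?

H_0 ≅ Z,  H_1 ≅ Z/2Z,  H_2 = 0.

Fix the vertex order 0 < 1 < 2 < 3 < 4 < 5 < 6 and write every simplex with vertices in increasing order. Then dim K = 2 and the simplices of K are:

  0-simplices (7): [0], [1], [2], [3], [4], [5], [6]
  1-simplices (18): [0,1], [0,2], [0,3], [0,4], [0,6], [1,2], [1,3], [1,4], [1,5], [1,6], [2,3], [2,4], [2,5], [3,4], [3,5], [4,5], [4,6], [5,6]
  2-simplices (12): [0,1,2], [0,1,6], [0,2,3], [0,3,4], [0,4,6], [1,2,4], [1,3,4], [1,3,5], [1,5,6], [2,3,5], [2,4,5], [4,5,6]

giving chain groups C_0 ≅ Z^7, C_1 ≅ Z^18, C_2 ≅ Z^12.

Boundary ∂_1: C_1 → C_0 is given by ∂[p,q] = [q] − [p]. For instance
  ∂[3,5] = [5] − [3].
The 7×18 boundary matrix has rank 6 and Smith normal form diag(1,1,1,1,1,1).

The boundary map ∂_2: C_2 → C_1 acts by ∂[p,q,r] = [q,r] − [p,r] + [p,q]. For instance
  ∂[1,3,4] = [3,4] − [1,4] + [1,3],
  ∂[4,5,6] = [5,6] − [4,6] + [4,5].
As a 18×12 matrix over Z this has rank 12, with invariant factors (1,1,1,1,1,1,1,1,1,1,1,2).

Computing H_k = (kernel of ∂_k) / (image of ∂_{k+1}):

  H_0: rank C_0 − rank ∂_1 = 7 − 6 = 1, and the invariant factors of ∂_1 are all 1, so H_0 ≅ Z.
  H_1: rank ker ∂_1 − rank ∂_2 = (18 − 6) − 12 = 0, and ∂_2 has invariant factor 2 > 1, so H_1 ≅ Z/2Z.
  H_2: rank ker ∂_2 − rank ∂_3 = (12 − 12) − 0 = 0, and there is no ∂_3, so H_2 ≅ 0.

(K is a triangulation of the real projective plane RP^2.)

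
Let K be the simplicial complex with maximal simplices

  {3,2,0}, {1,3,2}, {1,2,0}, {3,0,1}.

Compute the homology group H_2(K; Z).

We work with the vertex ordering 0 < 1 < 2 < 3. The simplices of K, each written with vertices in increasing order, are:

  0-simplices (4): [0], [1], [2], [3]
  1-simplices (6): [0,1], [0,2], [0,3], [1,2], [1,3], [2,3]
  2-simplices (4): [0,1,2], [0,1,3], [0,2,3], [1,2,3]

so the chain groups are C_0 ≅ Z^4, C_1 ≅ Z^6, C_2 ≅ Z^4.

∂_1: C_1 → C_0 is given by ∂[p,q] = [q] − [p].
The 4×6 boundary matrix has rank 3 and Smith normal form diag(1,1,1).

The boundary map ∂_2: C_2 → C_1 maps a triangle to the signed sum of its edges. For instance
  ∂[0,2,3] = [2,3] − [0,3] + [0,2],
  ∂[0,1,2] = [1,2] − [0,2] + [0,1].
As a 6×4 matrix over Z this has rank 3, with invariant factors (1,1,1).

From H_k ≅ ker(∂_k) / im(∂_{k+1}) we obtain:

  H_2: rank ker ∂_2 − rank ∂_3 = (4 − 3) − 0 = 1, and there is no ∂_3, so H_2 = Z.

H_2 = Z.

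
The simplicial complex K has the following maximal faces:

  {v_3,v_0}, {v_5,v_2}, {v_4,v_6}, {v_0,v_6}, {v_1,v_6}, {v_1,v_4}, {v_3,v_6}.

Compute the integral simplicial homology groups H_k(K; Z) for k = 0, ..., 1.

H_0 = Z^2,  H_1 = Z^2.

We work with the vertex ordering v_0 < v_1 < v_2 < v_3 < v_4 < v_5 < v_6. The simplices of K, each written with vertices in increasing order, are:

  0-simplices (7): [v_0], [v_1], [v_2], [v_3], [v_4], [v_5], [v_6]
  1-simplices (7): [v_0,v_3], [v_0,v_6], [v_1,v_4], [v_1,v_6], [v_2,v_5], [v_3,v_6], [v_4,v_6]

giving chain groups C_0 ≅ Z^7, C_1 ≅ Z^7.

Boundary ∂_1: C_1 → C_0 maps an edge to its endpoints' difference, ∂[p,q] = q − p. For instance
  ∂[v_3,v_6] = [v_6] − [v_3].
The 7×7 boundary matrix has rank 5 and Smith normal form diag(1,1,1,1,1).

Reading off H_k = ker ∂_k / im ∂_{k+1}:

  H_0: rank C_0 − rank ∂_1 = 7 − 5 = 2, and the invariant factors of ∂_1 are all 1, so H_0 = Z^2.
  H_1: rank ker ∂_1 − rank ∂_2 = (7 − 5) − 0 = 2, and there is no ∂_2, so H_1 = Z^2.

(K is a triangulation of the disjoint union of a wedge of 2 circles and the 1-simplex.)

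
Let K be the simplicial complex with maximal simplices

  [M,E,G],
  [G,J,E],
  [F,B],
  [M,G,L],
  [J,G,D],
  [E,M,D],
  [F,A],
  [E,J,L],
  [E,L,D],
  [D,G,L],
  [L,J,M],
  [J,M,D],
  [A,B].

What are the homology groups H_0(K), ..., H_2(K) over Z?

K has 9 vertices, 18 edges, 10 triangles.
rank ∂_0 = 0, rank ∂_1 = 7 ⇒ b_0 = 9 − 0 − 7 = 2; all invariant factors of ∂_1 are 1 so no torsion. So H_0 = Z^2.
rank ∂_1 = 7, rank ∂_2 = 10 ⇒ b_1 = 18 − 7 − 10 = 1; ∂_2 has invariant factor(s) [2] giving torsion. So H_1 = Z ⊕ Z/2.
rank ∂_2 = 10, rank ∂_3 = 0 ⇒ b_2 = 10 − 10 − 0 = 0. So H_2 = 0.

H_0 = Z^2,  H_1 = Z ⊕ Z/2,  H_2 = 0.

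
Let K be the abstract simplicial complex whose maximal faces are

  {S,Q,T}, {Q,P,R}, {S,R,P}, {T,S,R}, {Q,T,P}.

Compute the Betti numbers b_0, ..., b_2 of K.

b_0 = 1, b_1 = 1, b_2 = 0.

Take the total order P < Q < R < S < T on the vertex set. Then K (dimension 2) consists of the simplices:

  0-simplices (5): P, Q, R, S, T
  1-simplices (10): PQ, PR, PS, PT, QR, QS, QT, RS, RT, ST
  2-simplices (5): PQR, PQT, PRS, QST, RST

Hence C_0 ≅ Z^5, C_1 ≅ Z^10, C_2 ≅ Z^5.

Boundary ∂_1: C_1 → C_0 sends each edge [p,q] (with p < q) to q − p.
As a 5×10 matrix over Z this has rank 4, with invariant factors (1,1,1,1).

∂_2: C_2 → C_1 acts by ∂[p,q,r] = [q,r] − [p,r] + [p,q]. For instance
  ∂PQR = QR − PR + PQ,
  ∂RST = ST − RT + RS.
The 10×5 boundary matrix has rank 5 and Smith normal form diag(1,1,1,1,1).

Reading off H_k = ker ∂_k / im ∂_{k+1}:

  H_0: rank C_0 − rank ∂_1 = 5 − 4 = 1, and the invariant factors of ∂_1 are all 1, so H_0 ≅ Z.
  H_1: rank ker ∂_1 − rank ∂_2 = (10 − 4) − 5 = 1, and the invariant factors of ∂_2 are all 1, so H_1 ≅ Z.
  H_2: rank ker ∂_2 − rank ∂_3 = (5 − 5) − 0 = 0, and there is no ∂_3, so H_2 ≅ 0.

As a check, the Euler characteristic is 5 − 10 + 5 = 0, which agrees with 1 − 1 + 0 = 0.

Hence the Betti numbers are b_0 = 1, b_1 = 1, b_2 = 0.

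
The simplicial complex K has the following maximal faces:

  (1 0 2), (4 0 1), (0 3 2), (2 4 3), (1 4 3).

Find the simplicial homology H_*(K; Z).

We work with the vertex ordering 0 < 1 < 2 < 3 < 4. The simplices of K, each written with vertices in increasing order, are:

  0-simplices (5): [0], [1], [2], [3], [4]
  1-simplices (10): [0,1], [0,2], [0,3], [0,4], [1,2], [1,3], [1,4], [2,3], [2,4], [3,4]
  2-simplices (5): [0,1,2], [0,1,4], [0,2,3], [1,3,4], [2,3,4]

giving chain groups C_0 ≅ Z^5, C_1 ≅ Z^10, C_2 ≅ Z^5.

∂_1: C_1 → C_0 maps an edge to its endpoints' difference, ∂[p,q] = q − p. For instance
  ∂[3,4] = [4] − [3].
The 5×10 boundary matrix has rank 4 and Smith normal form diag(1,1,1,1).

∂_2: C_2 → C_1 sends each 2-simplex [p,q,r] to [q,r] − [p,r] + [p,q]. For instance
  ∂[2,3,4] = [3,4] − [2,4] + [2,3],
  ∂[0,2,3] = [2,3] − [0,3] + [0,2].
This gives a 10×5 integer matrix of rank 5; reducing to Smith normal form yields diagonal entries (1,1,1,1,1).

Now H_k = ker ∂_k / im ∂_{k+1}, so:

  H_0: rank C_0 − rank ∂_1 = 5 − 4 = 1, and the invariant factors of ∂_1 are all 1, so H_0 ≅ Z.
  H_1: rank ker ∂_1 − rank ∂_2 = (10 − 4) − 5 = 1, and the invariant factors of ∂_2 are all 1, so H_1 ≅ Z.
  H_2: rank ker ∂_2 − rank ∂_3 = (5 − 5) − 0 = 0, and there is no ∂_3, so H_2 ≅ 0.

H_0 ≅ Z,  H_1 ≅ Z,  H_2 = 0.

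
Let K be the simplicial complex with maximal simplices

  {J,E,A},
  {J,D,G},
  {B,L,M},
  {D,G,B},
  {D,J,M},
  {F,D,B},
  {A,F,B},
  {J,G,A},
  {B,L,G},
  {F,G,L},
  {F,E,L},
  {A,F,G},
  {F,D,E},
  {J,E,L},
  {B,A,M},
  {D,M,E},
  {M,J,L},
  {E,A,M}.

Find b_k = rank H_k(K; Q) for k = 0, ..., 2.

K has 9 vertices, 27 edges, 18 triangles.
rank ∂_0 = 0, rank ∂_1 = 8 ⇒ b_0 = 9 − 0 − 8 = 1; all invariant factors of ∂_1 are 1 so no torsion. So H_0 ≅ Z.
rank ∂_1 = 8, rank ∂_2 = 18 ⇒ b_1 = 27 − 8 − 18 = 1; ∂_2 has invariant factor(s) [2] giving torsion. So H_1 ≅ Z ⊕ Z/2Z.
rank ∂_2 = 18, rank ∂_3 = 0 ⇒ b_2 = 18 − 18 − 0 = 0. So H_2 ≅ 0.

b_0 = 1, b_1 = 1, b_2 = 0.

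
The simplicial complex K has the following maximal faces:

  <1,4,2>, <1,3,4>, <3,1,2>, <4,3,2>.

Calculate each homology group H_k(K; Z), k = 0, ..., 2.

Take the total order 1 < 2 < 3 < 4 on the vertex set. Then K (dimension 2) consists of the simplices:

  0-simplices (4): [1], [2], [3], [4]
  1-simplices (6): [1,2], [1,3], [1,4], [2,3], [2,4], [3,4]
  2-simplices (4): [1,2,3], [1,2,4], [1,3,4], [2,3,4]

so the chain groups are C_0 ≅ Z^4, C_1 ≅ Z^6, C_2 ≅ Z^4.

Boundary ∂_1: C_1 → C_0 sends each edge [p,q] (with p < q) to q − p. For instance
  ∂[2,4] = [4] − [2].
This gives a 4×6 integer matrix of rank 3; reducing to Smith normal form yields diagonal entries (1,1,1).

∂_2: C_2 → C_1 maps a triangle to the signed sum of its edges. For instance
  ∂[2,3,4] = [3,4] − [2,4] + [2,3],
  ∂[1,2,3] = [2,3] − [1,3] + [1,2].
As a 6×4 matrix over Z this has rank 3, with invariant factors (1,1,1).

Reading off H_k = ker ∂_k / im ∂_{k+1}:

  H_0: rank C_0 − rank ∂_1 = 4 − 3 = 1, and the invariant factors of ∂_1 are all 1, so H_0 = Z.
  H_1: rank ker ∂_1 − rank ∂_2 = (6 − 3) − 3 = 0, and the invariant factors of ∂_2 are all 1, so H_1 = 0.
  H_2: rank ker ∂_2 − rank ∂_3 = (4 − 3) − 0 = 1, and there is no ∂_3, so H_2 = Z.

As a check, the Euler characteristic is 4 − 6 + 4 = 2, which agrees with 1 − 0 + 1 = 2.

H_0 = Z,  H_1 = 0,  H_2 = Z.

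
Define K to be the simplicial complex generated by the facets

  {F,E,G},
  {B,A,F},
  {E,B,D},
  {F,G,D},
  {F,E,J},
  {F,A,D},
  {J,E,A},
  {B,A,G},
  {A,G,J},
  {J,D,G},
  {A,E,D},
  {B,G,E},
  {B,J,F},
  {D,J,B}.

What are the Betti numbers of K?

We work with the vertex ordering A < B < D < E < F < G < J. The simplices of K, each written with vertices in increasing order, are:

  0-simplices (7): A, B, D, E, F, G, J
  1-simplices (21): AB, AD, AE, AF, AG, AJ, BD, BE, BF, BG, BJ, DE, DF, DG, DJ, EF, EG, EJ, FG, FJ, GJ
  2-simplices (14): ABF, ABG, ADE, ADF, AEJ, AGJ, BDE, BDJ, BEG, BFJ, DFG, DGJ, EFG, EFJ

giving chain groups C_0 ≅ Z^7, C_1 ≅ Z^21, C_2 ≅ Z^14.

Boundary ∂_1: C_1 → C_0 sends each edge [p,q] (with p < q) to q − p. For instance
  ∂GJ = J − G.
As a 7×21 matrix over Z this has rank 6, with invariant factors (1,1,1,1,1,1).

Boundary ∂_2: C_2 → C_1 maps a triangle to the signed sum of its edges. For instance
  ∂EFG = FG − EG + EF,
  ∂DGJ = GJ − DJ + DG.
The 21×14 boundary matrix has rank 13 and Smith normal form diag(1,1,1,1,1,1,1,1,1,1,1,1,1).

Computing H_k = (kernel of ∂_k) / (image of ∂_{k+1}):

  H_0: rank C_0 − rank ∂_1 = 7 − 6 = 1, and the invariant factors of ∂_1 are all 1, so H_0 ≅ Z.
  H_1: rank ker ∂_1 − rank ∂_2 = (21 − 6) − 13 = 2, and the invariant factors of ∂_2 are all 1, so H_1 ≅ Z^2.
  H_2: rank ker ∂_2 − rank ∂_3 = (14 − 13) − 0 = 1, and there is no ∂_3, so H_2 ≅ Z.

As a check, the Euler characteristic is 7 − 21 + 14 = 0, which agrees with 1 − 2 + 1 = 0.
(K is a triangulation of the torus T^2.)

Hence the Betti numbers are b_0 = 1, b_1 = 2, b_2 = 1.

b_0 = 1, b_1 = 2, b_2 = 1.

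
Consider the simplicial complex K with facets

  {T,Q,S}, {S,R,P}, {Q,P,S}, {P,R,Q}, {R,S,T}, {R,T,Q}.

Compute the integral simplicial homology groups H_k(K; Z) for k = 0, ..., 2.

H_0 = Z,  H_1 = 0,  H_2 = Z.

Take the total order P < Q < R < S < T on the vertex set. Then K (dimension 2) consists of the simplices:

  0-simplices (5): P, Q, R, S, T
  1-simplices (9): PQ, PR, PS, QR, QS, QT, RS, RT, ST
  2-simplices (6): PQR, PQS, PRS, QRT, QST, RST

giving chain groups C_0 ≅ Z^5, C_1 ≅ Z^9, C_2 ≅ Z^6.

∂_1: C_1 → C_0 maps an edge to its endpoints' difference, ∂[p,q] = q − p. For instance
  ∂RS = S − R.
As a 5×9 matrix over Z this has rank 4, with invariant factors (1,1,1,1).

The boundary map ∂_2: C_2 → C_1 sends each 2-simplex [p,q,r] to [q,r] − [p,r] + [p,q]. For instance
  ∂QRT = RT − QT + QR,
  ∂RST = ST − RT + RS.
As a 9×6 matrix over Z this has rank 5, with invariant factors (1,1,1,1,1).

Computing H_k = (kernel of ∂_k) / (image of ∂_{k+1}):

  H_0: rank C_0 − rank ∂_1 = 5 − 4 = 1, and the invariant factors of ∂_1 are all 1, so H_0 ≅ Z.
  H_1: rank ker ∂_1 − rank ∂_2 = (9 − 4) − 5 = 0, and the invariant factors of ∂_2 are all 1, so H_1 ≅ 0.
  H_2: rank ker ∂_2 − rank ∂_3 = (6 − 5) − 0 = 1, and there is no ∂_3, so H_2 ≅ Z.

(K is a triangulation of the 2-sphere S^2.)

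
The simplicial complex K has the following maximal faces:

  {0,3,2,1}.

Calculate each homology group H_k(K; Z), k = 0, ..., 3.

Fix the vertex order 0 < 1 < 2 < 3 and write every simplex with vertices in increasing order. Then dim K = 3 and the simplices of K are:

  0-simplices (4): [0], [1], [2], [3]
  1-simplices (6): [0,1], [0,2], [0,3], [1,2], [1,3], [2,3]
  2-simplices (4): [0,1,2], [0,1,3], [0,2,3], [1,2,3]
  3-simplices (1): [0,1,2,3]

so the chain groups are C_0 ≅ Z^4, C_1 ≅ Z^6, C_2 ≅ Z^4, C_3 ≅ Z^1.

The boundary map ∂_1: C_1 → C_0 maps an edge to its endpoints' difference, ∂[p,q] = q − p. For instance
  ∂[0,3] = [3] − [0].
The 4×6 boundary matrix has rank 3 and Smith normal form diag(1,1,1).

∂_2: C_2 → C_1 acts by ∂[p,q,r] = [q,r] − [p,r] + [p,q]. For instance
  ∂[0,2,3] = [2,3] − [0,3] + [0,2],
  ∂[1,2,3] = [2,3] − [1,3] + [1,2].
As a 6×4 matrix over Z this has rank 3, with invariant factors (1,1,1).

Boundary ∂_3: C_3 → C_2 sends each 3-simplex σ to the alternating sum Σ_i (−1)^i (σ with its i-th vertex removed). For instance
  ∂[0,1,2,3] = [1,2,3] − [0,2,3] + [0,1,3] − [0,1,2].
As a 4×1 matrix over Z this has rank 1, with invariant factors (1).

Reading off H_k = ker ∂_k / im ∂_{k+1}:

  H_0: rank C_0 − rank ∂_1 = 4 − 3 = 1, and the invariant factors of ∂_1 are all 1, so H_0 ≅ Z.
  H_1: rank ker ∂_1 − rank ∂_2 = (6 − 3) − 3 = 0, and the invariant factors of ∂_2 are all 1, so H_1 ≅ 0.
  H_2: rank ker ∂_2 − rank ∂_3 = (4 − 3) − 1 = 0, and the invariant factors of ∂_3 are all 1, so H_2 ≅ 0.
  H_3: rank ker ∂_3 − rank ∂_4 = (1 − 1) − 0 = 0, and there is no ∂_4, so H_3 ≅ 0.

(K is a triangulation of the 3-simplex.)

H_0 = Z,  H_1 = 0,  H_2 = 0,  H_3 = 0.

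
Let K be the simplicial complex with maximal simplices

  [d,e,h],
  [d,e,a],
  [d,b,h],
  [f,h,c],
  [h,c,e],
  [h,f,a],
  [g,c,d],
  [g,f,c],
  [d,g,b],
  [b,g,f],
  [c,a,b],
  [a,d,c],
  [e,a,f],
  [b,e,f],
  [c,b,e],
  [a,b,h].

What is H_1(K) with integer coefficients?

Order the vertices as a < b < c < d < e < f < g < h. Listing each simplex with vertices in this order, K has dimension 2 with simplices:

  0-simplices (8): a, b, c, d, e, f, g, h
  1-simplices (24): ab, ac, ad, ae, af, ah, bc, bd, be, bf, bg, bh, cd, ce, cf, cg, ch, de, dg, dh, ef, eh, fg, fh
  2-simplices (16): abc, abh, acd, ade, aef, afh, bce, bdg, bdh, bef, bfg, cdg, ceh, cfg, cfh, deh

giving chain groups C_0 ≅ Z^8, C_1 ≅ Z^24, C_2 ≅ Z^16.

∂_1: C_1 → C_0 sends each edge [p,q] (with p < q) to q − p.
The 8×24 boundary matrix has rank 7 and Smith normal form diag(1,1,1,1,1,1,1).

∂_2: C_2 → C_1 maps a triangle to the signed sum of its edges. For instance
  ∂bdh = dh − bh + bd,
  ∂aef = ef − af + ae.
As a 24×16 matrix over Z this has rank 15, with invariant factors (1,1,1,1,1,1,1,1,1,1,1,1,1,1,1).

From H_k ≅ ker(∂_k) / im(∂_{k+1}) we obtain:

  H_1: rank ker ∂_1 − rank ∂_2 = (24 − 7) − 15 = 2, and the invariant factors of ∂_2 are all 1, so H_1 = Z^2.

H_1 = Z^2.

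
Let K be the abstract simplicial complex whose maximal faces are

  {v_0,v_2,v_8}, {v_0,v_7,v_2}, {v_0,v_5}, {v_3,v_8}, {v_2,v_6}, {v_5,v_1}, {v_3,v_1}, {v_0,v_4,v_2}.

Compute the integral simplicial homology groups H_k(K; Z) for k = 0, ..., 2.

H_0 ≅ Z,  H_1 ≅ Z,  H_2 = 0.

We work with the vertex ordering v_0 < v_1 < v_2 < v_3 < v_4 < v_5 < v_6 < v_7 < v_8. The simplices of K, each written with vertices in increasing order, are:

  0-simplices (9): [v_0], [v_1], [v_2], [v_3], [v_4], [v_5], [v_6], [v_7], [v_8]
  1-simplices (12): [v_0,v_2], [v_0,v_4], [v_0,v_5], [v_0,v_7], [v_0,v_8], [v_1,v_3], [v_1,v_5], [v_2,v_4], [v_2,v_6], [v_2,v_7], [v_2,v_8], [v_3,v_8]
  2-simplices (3): [v_0,v_2,v_4], [v_0,v_2,v_7], [v_0,v_2,v_8]

so the chain groups are C_0 ≅ Z^9, C_1 ≅ Z^12, C_2 ≅ Z^3.

The boundary map ∂_1: C_1 → C_0 sends each edge [p,q] (with p < q) to q − p. For instance
  ∂[v_1,v_5] = [v_5] − [v_1].
The resulting 9×12 matrix has rank 8, and its Smith normal form has invariant factors (1,1,1,1,1,1,1,1).

∂_2: C_2 → C_1 acts by ∂[p,q,r] = [q,r] − [p,r] + [p,q]. For instance
  ∂[v_0,v_2,v_7] = [v_2,v_7] − [v_0,v_7] + [v_0,v_2],
  ∂[v_0,v_2,v_4] = [v_2,v_4] − [v_0,v_4] + [v_0,v_2].
As a 12×3 matrix over Z this has rank 3, with invariant factors (1,1,1).

Computing H_k = (kernel of ∂_k) / (image of ∂_{k+1}):

  H_0: rank C_0 − rank ∂_1 = 9 − 8 = 1, and the invariant factors of ∂_1 are all 1, so H_0 = Z.
  H_1: rank ker ∂_1 − rank ∂_2 = (12 − 8) − 3 = 1, and the invariant factors of ∂_2 are all 1, so H_1 = Z.
  H_2: rank ker ∂_2 − rank ∂_3 = (3 − 3) − 0 = 0, and there is no ∂_3, so H_2 = 0.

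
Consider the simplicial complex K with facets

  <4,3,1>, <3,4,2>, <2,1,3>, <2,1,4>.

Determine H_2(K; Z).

Take the total order 1 < 2 < 3 < 4 on the vertex set. Then K (dimension 2) consists of the simplices:

  0-simplices (4): [1], [2], [3], [4]
  1-simplices (6): [1,2], [1,3], [1,4], [2,3], [2,4], [3,4]
  2-simplices (4): [1,2,3], [1,2,4], [1,3,4], [2,3,4]

so the chain groups are C_0 ≅ Z^4, C_1 ≅ Z^6, C_2 ≅ Z^4.

The boundary map ∂_1: C_1 → C_0 maps an edge to its endpoints' difference, ∂[p,q] = q − p.
This gives a 4×6 integer matrix of rank 3; reducing to Smith normal form yields diagonal entries (1,1,1).

∂_2: C_2 → C_1 maps a triangle to the signed sum of its edges. For instance
  ∂[2,3,4] = [3,4] − [2,4] + [2,3],
  ∂[1,3,4] = [3,4] − [1,4] + [1,3].
The 6×4 boundary matrix has rank 3 and Smith normal form diag(1,1,1).

From H_k ≅ ker(∂_k) / im(∂_{k+1}) we obtain:

  H_2: rank ker ∂_2 − rank ∂_3 = (4 − 3) − 0 = 1, and there is no ∂_3, so H_2 ≅ Z.

H_2 ≅ Z.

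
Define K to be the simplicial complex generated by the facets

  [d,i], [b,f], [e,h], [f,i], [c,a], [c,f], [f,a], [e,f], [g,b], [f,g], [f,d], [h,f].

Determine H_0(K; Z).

H_0 = Z.

Fix the vertex order a < b < c < d < e < f < g < h < i and write every simplex with vertices in increasing order. Then dim K = 1 and the simplices of K are:

  0-simplices (9): a, b, c, d, e, f, g, h, i
  1-simplices (12): ac, af, bf, bg, cf, df, di, ef, eh, fg, fh, fi

giving chain groups C_0 ≅ Z^9, C_1 ≅ Z^12.

∂_1: C_1 → C_0 sends each edge [p,q] (with p < q) to q − p. For instance
  ∂af = f − a.
As a 9×12 matrix over Z this has rank 8, with invariant factors (1,1,1,1,1,1,1,1).

Reading off H_k = ker ∂_k / im ∂_{k+1}:

  H_0: rank C_0 − rank ∂_1 = 9 − 8 = 1, and the invariant factors of ∂_1 are all 1, so H_0 = Z.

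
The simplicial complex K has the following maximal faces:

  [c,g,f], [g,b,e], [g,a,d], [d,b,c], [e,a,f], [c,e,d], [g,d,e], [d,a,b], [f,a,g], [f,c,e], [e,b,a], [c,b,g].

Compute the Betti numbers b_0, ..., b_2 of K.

Order the vertices as a < b < c < d < e < f < g. Listing each simplex with vertices in this order, K has dimension 2 with simplices:

  0-simplices (7): a, b, c, d, e, f, g
  1-simplices (18): ab, ad, ae, af, ag, bc, bd, be, bg, cd, ce, cf, cg, de, dg, ef, eg, fg
  2-simplices (12): abd, abe, adg, aef, afg, bcd, bcg, beg, cde, cef, cfg, deg

so the chain groups are C_0 ≅ Z^7, C_1 ≅ Z^18, C_2 ≅ Z^12.

The boundary map ∂_1: C_1 → C_0 is given by ∂[p,q] = [q] − [p]. For instance
  ∂ef = f − e.
The resulting 7×18 matrix has rank 6, and its Smith normal form has invariant factors (1,1,1,1,1,1).

∂_2: C_2 → C_1 sends each 2-simplex [p,q,r] to [q,r] − [p,r] + [p,q]. For instance
  ∂adg = dg − ag + ad,
  ∂abe = be − ae + ab.
This gives a 18×12 integer matrix of rank 12; reducing to Smith normal form yields diagonal entries (1,1,1,1,1,1,1,1,1,1,1,2).

From H_k ≅ ker(∂_k) / im(∂_{k+1}) we obtain:

  H_0: rank C_0 − rank ∂_1 = 7 − 6 = 1, and the invariant factors of ∂_1 are all 1, so H_0 ≅ Z.
  H_1: rank ker ∂_1 − rank ∂_2 = (18 − 6) − 12 = 0, and ∂_2 has invariant factor 2 > 1, so H_1 ≅ Z_2.
  H_2: rank ker ∂_2 − rank ∂_3 = (12 − 12) − 0 = 0, and there is no ∂_3, so H_2 ≅ 0.

Hence the Betti numbers are b_0 = 1, b_1 = 0, b_2 = 0.

b_0 = 1, b_1 = 0, b_2 = 0.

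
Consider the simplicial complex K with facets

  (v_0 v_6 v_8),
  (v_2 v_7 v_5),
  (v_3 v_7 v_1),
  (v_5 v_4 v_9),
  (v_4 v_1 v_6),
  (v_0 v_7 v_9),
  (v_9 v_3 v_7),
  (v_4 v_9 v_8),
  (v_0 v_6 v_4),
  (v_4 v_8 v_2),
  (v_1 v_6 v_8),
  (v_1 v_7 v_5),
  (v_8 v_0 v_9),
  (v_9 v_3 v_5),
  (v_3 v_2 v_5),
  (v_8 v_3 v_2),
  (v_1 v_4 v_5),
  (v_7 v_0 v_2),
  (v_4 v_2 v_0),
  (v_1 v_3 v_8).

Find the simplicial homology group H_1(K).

H_1 = Z ⊕ Z/2.

K has 10 vertices, 30 edges, 20 triangles.
rank ∂_1 = 9, rank ∂_2 = 20 ⇒ b_1 = 30 − 9 − 20 = 1; ∂_2 has invariant factor(s) [2] giving torsion. So H_1 ≅ Z ⊕ Z/2.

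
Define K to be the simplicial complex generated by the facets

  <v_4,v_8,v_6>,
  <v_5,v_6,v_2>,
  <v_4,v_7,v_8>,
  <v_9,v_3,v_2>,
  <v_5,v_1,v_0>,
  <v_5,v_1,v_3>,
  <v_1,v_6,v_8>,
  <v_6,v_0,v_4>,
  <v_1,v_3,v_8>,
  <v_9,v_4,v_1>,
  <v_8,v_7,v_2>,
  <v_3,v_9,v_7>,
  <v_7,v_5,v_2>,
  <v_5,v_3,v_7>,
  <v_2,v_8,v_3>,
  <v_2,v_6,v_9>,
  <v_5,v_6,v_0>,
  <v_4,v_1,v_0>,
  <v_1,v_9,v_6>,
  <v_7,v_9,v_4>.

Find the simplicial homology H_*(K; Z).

H_0 = Z,  H_1 = Z ⊕ Z_2,  H_2 = 0.

Take the total order v_0 < v_1 < v_2 < v_3 < v_4 < v_5 < v_6 < v_7 < v_8 < v_9 on the vertex set. Then K (dimension 2) consists of the simplices:

  0-simplices (10): [v_0], [v_1], [v_2], [v_3], [v_4], [v_5], [v_6], [v_7], [v_8], [v_9]
  1-simplices (30): (30 of them)
  2-simplices (20): (20 of them)

so the chain groups are C_0 ≅ Z^10, C_1 ≅ Z^30, C_2 ≅ Z^20.

Boundary ∂_1: C_1 → C_0 maps an edge to its endpoints' difference, ∂[p,q] = q − p. For instance
  ∂[v_2,v_8] = [v_8] − [v_2].
This gives a 10×30 integer matrix of rank 9; reducing to Smith normal form yields diagonal entries (1,1,1,1,1,1,1,1,1).

∂_2: C_2 → C_1 acts by ∂[p,q,r] = [q,r] − [p,r] + [p,q]. For instance
  ∂[v_2,v_3,v_8] = [v_3,v_8] − [v_2,v_8] + [v_2,v_3],
  ∂[v_1,v_4,v_9] = [v_4,v_9] − [v_1,v_9] + [v_1,v_4].
This gives a 30×20 integer matrix of rank 20; reducing to Smith normal form yields diagonal entries (1,1,1,1,1,1,1,1,1,1,1,1,1,1,1,1,1,1,1,2).

Now H_k = ker ∂_k / im ∂_{k+1}, so:

  H_0: rank C_0 − rank ∂_1 = 10 − 9 = 1, and the invariant factors of ∂_1 are all 1, so H_0 = Z.
  H_1: rank ker ∂_1 − rank ∂_2 = (30 − 9) − 20 = 1, and ∂_2 has invariant factor 2 > 1, so H_1 = Z ⊕ Z_2.
  H_2: rank ker ∂_2 − rank ∂_3 = (20 − 20) − 0 = 0, and there is no ∂_3, so H_2 = 0.

(K is a triangulation of the Klein bottle.)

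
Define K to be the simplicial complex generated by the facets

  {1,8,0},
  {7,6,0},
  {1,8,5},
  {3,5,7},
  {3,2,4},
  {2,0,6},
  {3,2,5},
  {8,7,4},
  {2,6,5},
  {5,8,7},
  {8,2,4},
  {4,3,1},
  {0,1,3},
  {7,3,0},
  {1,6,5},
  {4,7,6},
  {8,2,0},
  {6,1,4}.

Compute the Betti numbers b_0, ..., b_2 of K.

b_0 = 1, b_1 = 2, b_2 = 1.

We work with the vertex ordering 0 < 1 < 2 < 3 < 4 < 5 < 6 < 7 < 8. The simplices of K, each written with vertices in increasing order, are:

  0-simplices (9): [0], [1], [2], [3], [4], [5], [6], [7], [8]
  1-simplices (27): (27 of them)
  2-simplices (18): [0,1,3], [0,1,8], [0,2,6], [0,2,8], [0,3,7], [0,6,7], [1,3,4], [1,4,6], [1,5,6], [1,5,8], [2,3,4], [2,3,5], [2,4,8], [2,5,6], [3,5,7], [4,6,7], [4,7,8], [5,7,8]

giving chain groups C_0 ≅ Z^9, C_1 ≅ Z^27, C_2 ≅ Z^18.

∂_1: C_1 → C_0 sends each edge [p,q] (with p < q) to q − p.
As a 9×27 matrix over Z this has rank 8, with invariant factors (1,1,1,1,1,1,1,1).

The boundary map ∂_2: C_2 → C_1 acts by ∂[p,q,r] = [q,r] − [p,r] + [p,q]. For instance
  ∂[0,2,6] = [2,6] − [0,6] + [0,2],
  ∂[1,4,6] = [4,6] − [1,6] + [1,4].
This gives a 27×18 integer matrix of rank 17; reducing to Smith normal form yields diagonal entries (1,1,1,1,1,1,1,1,1,1,1,1,1,1,1,1,1).

Computing H_k = (kernel of ∂_k) / (image of ∂_{k+1}):

  H_0: rank C_0 − rank ∂_1 = 9 − 8 = 1, and the invariant factors of ∂_1 are all 1, so H_0 = Z.
  H_1: rank ker ∂_1 − rank ∂_2 = (27 − 8) − 17 = 2, and the invariant factors of ∂_2 are all 1, so H_1 = Z^2.
  H_2: rank ker ∂_2 − rank ∂_3 = (18 − 17) − 0 = 1, and there is no ∂_3, so H_2 = Z.

Hence the Betti numbers are b_0 = 1, b_1 = 2, b_2 = 1.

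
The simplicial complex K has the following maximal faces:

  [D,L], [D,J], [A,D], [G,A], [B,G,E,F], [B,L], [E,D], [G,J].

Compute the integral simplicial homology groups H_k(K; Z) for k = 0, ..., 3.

Take the total order A < B < D < E < F < G < J < L on the vertex set. Then K (dimension 3) consists of the simplices:

  0-simplices (8): A, B, D, E, F, G, J, L
  1-simplices (13): AD, AG, BE, BF, BG, BL, DE, DJ, DL, EF, EG, FG, GJ
  2-simplices (4): BEF, BEG, BFG, EFG
  3-simplices (1): BEFG

giving chain groups C_0 ≅ Z^8, C_1 ≅ Z^13, C_2 ≅ Z^4, C_3 ≅ Z^1.

The boundary map ∂_1: C_1 → C_0 is given by ∂[p,q] = [q] − [p].
This gives a 8×13 integer matrix of rank 7; reducing to Smith normal form yields diagonal entries (1,1,1,1,1,1,1).

Boundary ∂_2: C_2 → C_1 sends each 2-simplex [p,q,r] to [q,r] − [p,r] + [p,q]. For instance
  ∂BEF = EF − BF + BE,
  ∂BFG = FG − BG + BF.
This gives a 13×4 integer matrix of rank 3; reducing to Smith normal form yields diagonal entries (1,1,1).

Boundary ∂_3: C_3 → C_2 sends each 3-simplex σ to the alternating sum Σ_i (−1)^i (σ with its i-th vertex removed). For instance
  ∂BEFG = EFG − BFG + BEG − BEF.
The 4×1 boundary matrix has rank 1 and Smith normal form diag(1).

From H_k ≅ ker(∂_k) / im(∂_{k+1}) we obtain:

  H_0: rank C_0 − rank ∂_1 = 8 − 7 = 1, and the invariant factors of ∂_1 are all 1, so H_0 = Z.
  H_1: rank ker ∂_1 − rank ∂_2 = (13 − 7) − 3 = 3, and the invariant factors of ∂_2 are all 1, so H_1 = Z^3.
  H_2: rank ker ∂_2 − rank ∂_3 = (4 − 3) − 1 = 0, and the invariant factors of ∂_3 are all 1, so H_2 = 0.
  H_3: rank ker ∂_3 − rank ∂_4 = (1 − 1) − 0 = 0, and there is no ∂_4, so H_3 = 0.

As a check, the Euler characteristic is 8 − 13 + 4 − 1 = -2, which agrees with 1 − 3 + 0 − 0 = -2.

H_0 = Z,  H_1 = Z^3,  H_2 = 0,  H_3 = 0.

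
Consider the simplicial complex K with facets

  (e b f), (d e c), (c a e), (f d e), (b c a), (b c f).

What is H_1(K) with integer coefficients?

Take the total order a < b < c < d < e < f on the vertex set. Then K (dimension 2) consists of the simplices:

  0-simplices (6): a, b, c, d, e, f
  1-simplices (12): ab, ac, ae, bc, be, bf, cd, ce, cf, de, df, ef
  2-simplices (6): abc, ace, bcf, bef, cde, def

giving chain groups C_0 ≅ Z^6, C_1 ≅ Z^12, C_2 ≅ Z^6.

The boundary map ∂_1: C_1 → C_0 maps an edge to its endpoints' difference, ∂[p,q] = q − p. For instance
  ∂bf = f − b.
The 6×12 boundary matrix has rank 5 and Smith normal form diag(1,1,1,1,1).

∂_2: C_2 → C_1 maps a triangle to the signed sum of its edges. For instance
  ∂bef = ef − bf + be,
  ∂abc = bc − ac + ab.
As a 12×6 matrix over Z this has rank 6, with invariant factors (1,1,1,1,1,1).

From H_k ≅ ker(∂_k) / im(∂_{k+1}) we obtain:

  H_1: rank ker ∂_1 − rank ∂_2 = (12 − 5) − 6 = 1, and the invariant factors of ∂_2 are all 1, so H_1 ≅ Z.

(K is a triangulation of the cylinder S^1 x I.)

H_1 = Z.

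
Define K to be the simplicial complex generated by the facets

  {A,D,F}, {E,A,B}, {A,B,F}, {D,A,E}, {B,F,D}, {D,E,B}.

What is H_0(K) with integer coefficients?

Fix the vertex order A < B < D < E < F and write every simplex with vertices in increasing order. Then dim K = 2 and the simplices of K are:

  0-simplices (5): A, B, D, E, F
  1-simplices (9): AB, AD, AE, AF, BD, BE, BF, DE, DF
  2-simplices (6): ABE, ABF, ADE, ADF, BDE, BDF

Hence C_0 ≅ Z^5, C_1 ≅ Z^9, C_2 ≅ Z^6.

Boundary ∂_1: C_1 → C_0 is given by ∂[p,q] = [q] − [p].
This gives a 5×9 integer matrix of rank 4; reducing to Smith normal form yields diagonal entries (1,1,1,1).

∂_2: C_2 → C_1 acts by ∂[p,q,r] = [q,r] − [p,r] + [p,q]. For instance
  ∂BDF = DF − BF + BD,
  ∂BDE = DE − BE + BD.
The 9×6 boundary matrix has rank 5 and Smith normal form diag(1,1,1,1,1).

Computing H_k = (kernel of ∂_k) / (image of ∂_{k+1}):

  H_0: rank C_0 − rank ∂_1 = 5 − 4 = 1, and the invariant factors of ∂_1 are all 1, so H_0 = Z.

H_0 = Z.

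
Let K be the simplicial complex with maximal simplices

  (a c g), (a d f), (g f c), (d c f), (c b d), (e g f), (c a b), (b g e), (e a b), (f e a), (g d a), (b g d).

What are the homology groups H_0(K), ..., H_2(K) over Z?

H_0 ≅ Z,  H_1 ≅ Z/2Z,  H_2 = 0.

Order the vertices as a < b < c < d < e < f < g. Listing each simplex with vertices in this order, K has dimension 2 with simplices:

  0-simplices (7): a, b, c, d, e, f, g
  1-simplices (18): ab, ac, ad, ae, af, ag, bc, bd, be, bg, cd, cf, cg, df, dg, ef, eg, fg
  2-simplices (12): abc, abe, acg, adf, adg, aef, bcd, bdg, beg, cdf, cfg, efg

so the chain groups are C_0 ≅ Z^7, C_1 ≅ Z^18, C_2 ≅ Z^12.

∂_1: C_1 → C_0 maps an edge to its endpoints' difference, ∂[p,q] = q − p.
As a 7×18 matrix over Z this has rank 6, with invariant factors (1,1,1,1,1,1).

∂_2: C_2 → C_1 sends each 2-simplex [p,q,r] to [q,r] − [p,r] + [p,q]. For instance
  ∂efg = fg − eg + ef,
  ∂adg = dg − ag + ad.
The resulting 18×12 matrix has rank 12, and its Smith normal form has invariant factors (1,1,1,1,1,1,1,1,1,1,1,2).

Computing H_k = (kernel of ∂_k) / (image of ∂_{k+1}):

  H_0: rank C_0 − rank ∂_1 = 7 − 6 = 1, and the invariant factors of ∂_1 are all 1, so H_0 = Z.
  H_1: rank ker ∂_1 − rank ∂_2 = (18 − 6) − 12 = 0, and ∂_2 has invariant factor 2 > 1, so H_1 = Z/2Z.
  H_2: rank ker ∂_2 − rank ∂_3 = (12 − 12) − 0 = 0, and there is no ∂_3, so H_2 = 0.

As a check, the Euler characteristic is 7 − 18 + 12 = 1, which agrees with 1 − 0 + 0 = 1.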